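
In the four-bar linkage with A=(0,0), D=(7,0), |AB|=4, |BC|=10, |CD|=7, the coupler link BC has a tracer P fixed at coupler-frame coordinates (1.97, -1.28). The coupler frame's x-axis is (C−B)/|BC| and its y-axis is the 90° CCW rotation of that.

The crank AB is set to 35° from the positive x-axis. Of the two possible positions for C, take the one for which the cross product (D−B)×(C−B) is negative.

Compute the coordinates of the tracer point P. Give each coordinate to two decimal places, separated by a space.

A=(0,0), D=(7.00,0)
B = A + 4.00·(cos35°, sin35°) = (3.2766, 2.2943)
|BD| = 4.3735
circle(B,10.00) ∩ circle(D,7.00): a=8.0173, h=5.9768
  candidates: C₊=(13.2376,3.1769) cross=26.140; C₋=(6.9668,-6.9999) cross=-26.140
  mode - wants cross < 0 → take C=(6.9668,-6.9999) (cross=-26.140)
ex = (C−B)/|BC| = (0.3690,-0.9294); ey = (0.9294,0.3690)
P = B + 1.97·ex + -1.28·ey = (2.8139,-0.0090)

2.81 -0.01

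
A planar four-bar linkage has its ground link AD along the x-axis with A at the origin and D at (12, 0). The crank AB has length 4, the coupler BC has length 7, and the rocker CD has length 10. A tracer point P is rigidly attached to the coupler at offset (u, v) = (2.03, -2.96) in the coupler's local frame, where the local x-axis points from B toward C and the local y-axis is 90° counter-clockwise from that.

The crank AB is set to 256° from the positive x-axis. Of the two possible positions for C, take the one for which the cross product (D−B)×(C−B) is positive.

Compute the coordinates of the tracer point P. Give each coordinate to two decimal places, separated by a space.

2.60 -3.45

A=(0,0), D=(12.00,0)
B = A + 4.00·(cos256°, sin256°) = (-0.9677, -3.8812)
|BD| = 13.5360
circle(B,7.00) ∩ circle(D,10.00): a=4.8842, h=5.0145
  candidates: C₊=(2.2736,2.3232) cross=67.876; C₋=(5.1492,-7.2847) cross=-67.876
  mode + wants cross > 0 → take C=(2.2736,2.3232) (cross=67.876)
ex = (C−B)/|BC| = (0.4630,0.8863); ey = (-0.8863,0.4630)
P = B + 2.03·ex + -2.96·ey = (2.5958,-3.4525)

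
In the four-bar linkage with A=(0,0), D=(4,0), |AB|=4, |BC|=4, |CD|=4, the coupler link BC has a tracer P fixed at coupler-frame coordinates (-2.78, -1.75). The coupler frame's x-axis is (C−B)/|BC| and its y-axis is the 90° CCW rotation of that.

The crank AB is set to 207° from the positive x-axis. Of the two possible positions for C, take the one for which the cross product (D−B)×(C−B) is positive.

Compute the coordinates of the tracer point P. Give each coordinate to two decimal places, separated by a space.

-5.25 -4.64

A=(0,0), D=(4.00,0)
B = A + 4.00·(cos207°, sin207°) = (-3.5640, -1.8160)
|BD| = 7.7790
circle(B,4.00) ∩ circle(D,4.00): a=3.8895, h=0.9338
  candidates: C₊=(-0.0000,0.0000) cross=7.264; C₋=(0.4360,-1.8160) cross=-7.264
  mode + wants cross > 0 → take C=(-0.0000,0.0000) (cross=7.264)
ex = (C−B)/|BC| = (0.8910,0.4540); ey = (-0.4540,0.8910)
P = B + -2.78·ex + -1.75·ey = (-5.2465,-4.6373)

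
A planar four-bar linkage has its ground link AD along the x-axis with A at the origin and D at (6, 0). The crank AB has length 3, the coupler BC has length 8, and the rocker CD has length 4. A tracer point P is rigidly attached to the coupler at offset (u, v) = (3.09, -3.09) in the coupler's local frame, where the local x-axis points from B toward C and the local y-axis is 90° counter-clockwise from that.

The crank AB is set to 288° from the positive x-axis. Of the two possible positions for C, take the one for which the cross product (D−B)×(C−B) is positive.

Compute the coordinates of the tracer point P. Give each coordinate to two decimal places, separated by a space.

A=(0,0), D=(6.00,0)
B = A + 3.00·(cos288°, sin288°) = (0.9271, -2.8532)
|BD| = 5.8203
circle(B,8.00) ∩ circle(D,4.00): a=7.0337, h=3.8115
  candidates: C₊=(5.1891,3.9170) cross=22.184; C₋=(8.9261,-2.7273) cross=-22.184
  mode + wants cross > 0 → take C=(5.1891,3.9170) (cross=22.184)
ex = (C−B)/|BC| = (0.5328,0.8463); ey = (-0.8463,0.5328)
P = B + 3.09·ex + -3.09·ey = (5.1882,-1.8844)

5.19 -1.88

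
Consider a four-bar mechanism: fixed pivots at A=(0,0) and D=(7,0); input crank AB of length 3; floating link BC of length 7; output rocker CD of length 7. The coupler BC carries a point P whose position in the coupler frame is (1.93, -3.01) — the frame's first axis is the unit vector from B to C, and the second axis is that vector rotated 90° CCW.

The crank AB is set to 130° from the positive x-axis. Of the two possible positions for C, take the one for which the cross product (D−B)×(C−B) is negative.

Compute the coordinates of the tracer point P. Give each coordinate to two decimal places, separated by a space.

-3.75 -0.78

A=(0,0), D=(7.00,0)
B = A + 3.00·(cos130°, sin130°) = (-1.9284, 2.2981)
|BD| = 9.2194
circle(B,7.00) ∩ circle(D,7.00): a=4.6097, h=5.2679
  candidates: C₊=(3.8490,6.2507) cross=48.567; C₋=(1.2227,-3.9525) cross=-48.567
  mode - wants cross < 0 → take C=(1.2227,-3.9525) (cross=-48.567)
ex = (C−B)/|BC| = (0.4501,-0.8930); ey = (0.8930,0.4501)
P = B + 1.93·ex + -3.01·ey = (-3.7474,-0.7802)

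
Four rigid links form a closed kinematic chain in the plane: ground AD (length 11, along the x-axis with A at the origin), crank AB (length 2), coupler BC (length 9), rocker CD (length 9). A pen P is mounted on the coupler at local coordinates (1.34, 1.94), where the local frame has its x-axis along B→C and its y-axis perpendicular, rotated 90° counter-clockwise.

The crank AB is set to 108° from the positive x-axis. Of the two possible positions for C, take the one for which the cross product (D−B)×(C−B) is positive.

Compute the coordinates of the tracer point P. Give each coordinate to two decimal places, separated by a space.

-0.83 4.25

A=(0,0), D=(11.00,0)
B = A + 2.00·(cos108°, sin108°) = (-0.6180, 1.9021)
|BD| = 11.7727
circle(B,9.00) ∩ circle(D,9.00): a=5.8864, h=6.8081
  candidates: C₊=(6.2910,7.6697) cross=80.150; C₋=(4.0910,-5.7676) cross=-80.150
  mode + wants cross > 0 → take C=(6.2910,7.6697) (cross=80.150)
ex = (C−B)/|BC| = (0.7677,0.6408); ey = (-0.6408,0.7677)
P = B + 1.34·ex + 1.94·ey = (-0.8326,4.2501)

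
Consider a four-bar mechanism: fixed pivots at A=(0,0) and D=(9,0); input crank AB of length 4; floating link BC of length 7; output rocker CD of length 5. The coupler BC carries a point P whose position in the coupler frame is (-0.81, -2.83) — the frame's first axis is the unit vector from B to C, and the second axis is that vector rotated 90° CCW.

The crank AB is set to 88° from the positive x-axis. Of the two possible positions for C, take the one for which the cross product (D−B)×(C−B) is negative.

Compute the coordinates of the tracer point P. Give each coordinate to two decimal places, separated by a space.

-2.62 2.98

A=(0,0), D=(9.00,0)
B = A + 4.00·(cos88°, sin88°) = (0.1396, 3.9976)
|BD| = 9.7205
circle(B,7.00) ∩ circle(D,5.00): a=6.0947, h=3.4430
  candidates: C₊=(7.1110,4.6294) cross=33.467; C₋=(4.2791,-1.6473) cross=-33.467
  mode - wants cross < 0 → take C=(4.2791,-1.6473) (cross=-33.467)
ex = (C−B)/|BC| = (0.5914,-0.8064); ey = (0.8064,0.5914)
P = B + -0.81·ex + -2.83·ey = (-2.6215,2.9772)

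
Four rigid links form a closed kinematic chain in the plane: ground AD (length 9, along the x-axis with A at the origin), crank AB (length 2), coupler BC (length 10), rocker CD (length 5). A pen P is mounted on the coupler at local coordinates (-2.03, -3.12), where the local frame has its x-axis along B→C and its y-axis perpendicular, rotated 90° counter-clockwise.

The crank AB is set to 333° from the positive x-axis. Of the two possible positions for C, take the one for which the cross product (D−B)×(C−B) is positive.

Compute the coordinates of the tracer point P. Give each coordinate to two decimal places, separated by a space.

A=(0,0), D=(9.00,0)
B = A + 2.00·(cos333°, sin333°) = (1.7820, -0.9080)
|BD| = 7.2749
circle(B,10.00) ∩ circle(D,5.00): a=8.7922, h=4.7642
  candidates: C₊=(9.9108,4.9163) cross=34.659; C₋=(11.1001,-4.5376) cross=-34.659
  mode + wants cross > 0 → take C=(9.9108,4.9163) (cross=34.659)
ex = (C−B)/|BC| = (0.8129,0.5824); ey = (-0.5824,0.8129)
P = B + -2.03·ex + -3.12·ey = (1.9491,-4.6265)

1.95 -4.63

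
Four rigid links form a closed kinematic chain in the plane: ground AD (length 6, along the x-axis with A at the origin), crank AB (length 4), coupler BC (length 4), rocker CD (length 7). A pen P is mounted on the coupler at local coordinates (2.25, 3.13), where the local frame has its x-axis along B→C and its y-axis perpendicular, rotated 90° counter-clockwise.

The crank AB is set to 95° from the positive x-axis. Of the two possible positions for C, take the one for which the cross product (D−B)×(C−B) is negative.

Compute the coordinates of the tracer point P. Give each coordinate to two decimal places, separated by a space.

2.37 1.26

A=(0,0), D=(6.00,0)
B = A + 4.00·(cos95°, sin95°) = (-0.3486, 3.9848)
|BD| = 7.4956
circle(B,4.00) ∩ circle(D,7.00): a=1.5465, h=3.6890
  candidates: C₊=(2.9223,6.2871) cross=27.651; C₋=(-0.9999,0.0382) cross=-27.651
  mode - wants cross < 0 → take C=(-0.9999,0.0382) (cross=-27.651)
ex = (C−B)/|BC| = (-0.1628,-0.9867); ey = (0.9867,-0.1628)
P = B + 2.25·ex + 3.13·ey = (2.3733,1.2552)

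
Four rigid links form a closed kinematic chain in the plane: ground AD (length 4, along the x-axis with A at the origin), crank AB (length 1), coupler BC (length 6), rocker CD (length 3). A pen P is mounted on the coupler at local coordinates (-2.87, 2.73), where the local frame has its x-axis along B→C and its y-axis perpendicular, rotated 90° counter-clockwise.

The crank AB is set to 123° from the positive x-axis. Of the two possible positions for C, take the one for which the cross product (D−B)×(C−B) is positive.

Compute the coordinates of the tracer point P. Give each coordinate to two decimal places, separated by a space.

A=(0,0), D=(4.00,0)
B = A + 1.00·(cos123°, sin123°) = (-0.5446, 0.8387)
|BD| = 4.6214
circle(B,6.00) ∩ circle(D,3.00): a=5.2319, h=2.9372
  candidates: C₊=(5.1334,2.7777) cross=13.574; C₋=(4.0673,-2.9992) cross=-13.574
  mode + wants cross > 0 → take C=(5.1334,2.7777) (cross=13.574)
ex = (C−B)/|BC| = (0.9463,0.3232); ey = (-0.3232,0.9463)
P = B + -2.87·ex + 2.73·ey = (-4.1429,2.4947)

-4.14 2.49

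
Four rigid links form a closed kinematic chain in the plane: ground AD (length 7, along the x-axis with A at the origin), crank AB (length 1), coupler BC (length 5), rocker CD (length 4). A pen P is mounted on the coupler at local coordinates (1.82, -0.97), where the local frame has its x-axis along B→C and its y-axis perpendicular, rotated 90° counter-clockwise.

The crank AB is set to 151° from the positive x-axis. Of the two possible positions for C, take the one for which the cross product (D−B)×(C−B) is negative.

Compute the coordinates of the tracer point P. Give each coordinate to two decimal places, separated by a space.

0.25 -1.25

A=(0,0), D=(7.00,0)
B = A + 1.00·(cos151°, sin151°) = (-0.8746, 0.4848)
|BD| = 7.8895
circle(B,5.00) ∩ circle(D,4.00): a=4.5151, h=2.1479
  candidates: C₊=(3.7640,2.3512) cross=16.946; C₋=(3.5000,-1.9365) cross=-16.946
  mode - wants cross < 0 → take C=(3.5000,-1.9365) (cross=-16.946)
ex = (C−B)/|BC| = (0.8749,-0.4843); ey = (0.4843,0.8749)
P = B + 1.82·ex + -0.97·ey = (0.2480,-1.2452)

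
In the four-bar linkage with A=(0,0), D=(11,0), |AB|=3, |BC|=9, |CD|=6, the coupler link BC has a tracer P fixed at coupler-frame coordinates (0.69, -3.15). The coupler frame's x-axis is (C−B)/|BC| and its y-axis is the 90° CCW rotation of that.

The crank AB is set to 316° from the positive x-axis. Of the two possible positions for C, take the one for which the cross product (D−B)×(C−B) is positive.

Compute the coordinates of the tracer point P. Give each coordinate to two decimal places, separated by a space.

A=(0,0), D=(11.00,0)
B = A + 3.00·(cos316°, sin316°) = (2.1580, -2.0840)
|BD| = 9.0842
circle(B,9.00) ∩ circle(D,6.00): a=7.0189, h=5.6333
  candidates: C₊=(7.6975,5.0093) cross=51.175; C₋=(10.2821,-5.9569) cross=-51.175
  mode + wants cross > 0 → take C=(7.6975,5.0093) (cross=51.175)
ex = (C−B)/|BC| = (0.6155,0.7881); ey = (-0.7881,0.6155)
P = B + 0.69·ex + -3.15·ey = (5.0654,-3.4790)

5.07 -3.48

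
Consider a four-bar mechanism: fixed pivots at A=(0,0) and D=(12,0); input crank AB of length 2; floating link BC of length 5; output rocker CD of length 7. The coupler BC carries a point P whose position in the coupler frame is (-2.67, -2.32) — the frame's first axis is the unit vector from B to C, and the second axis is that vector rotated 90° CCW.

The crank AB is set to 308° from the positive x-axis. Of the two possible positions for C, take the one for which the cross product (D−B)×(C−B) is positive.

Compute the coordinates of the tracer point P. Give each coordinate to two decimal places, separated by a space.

A=(0,0), D=(12.00,0)
B = A + 2.00·(cos308°, sin308°) = (1.2313, -1.5760)
|BD| = 10.8834
circle(B,5.00) ∩ circle(D,7.00): a=4.3391, h=2.4844
  candidates: C₊=(5.1649,1.5105) cross=27.039; C₋=(5.8845,-3.4059) cross=-27.039
  mode + wants cross > 0 → take C=(5.1649,1.5105) (cross=27.039)
ex = (C−B)/|BC| = (0.7867,0.6173); ey = (-0.6173,0.7867)
P = B + -2.67·ex + -2.32·ey = (0.5629,-5.0494)

0.56 -5.05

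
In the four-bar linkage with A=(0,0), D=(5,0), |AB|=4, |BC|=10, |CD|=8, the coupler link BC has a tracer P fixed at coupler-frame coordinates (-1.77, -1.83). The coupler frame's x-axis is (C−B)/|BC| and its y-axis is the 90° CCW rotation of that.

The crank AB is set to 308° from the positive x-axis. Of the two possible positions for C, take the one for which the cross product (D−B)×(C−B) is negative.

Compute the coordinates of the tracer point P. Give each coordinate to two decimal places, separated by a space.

0.74 -5.03

A=(0,0), D=(5.00,0)
B = A + 4.00·(cos308°, sin308°) = (2.4626, -3.1520)
|BD| = 4.0464
circle(B,10.00) ∩ circle(D,8.00): a=6.4716, h=7.6236
  candidates: C₊=(0.5822,6.6696) cross=30.848; C₋=(12.4592,-2.8913) cross=-30.848
  mode - wants cross < 0 → take C=(12.4592,-2.8913) (cross=-30.848)
ex = (C−B)/|BC| = (0.9997,0.0261); ey = (-0.0261,0.9997)
P = B + -1.77·ex + -1.83·ey = (0.7410,-5.0276)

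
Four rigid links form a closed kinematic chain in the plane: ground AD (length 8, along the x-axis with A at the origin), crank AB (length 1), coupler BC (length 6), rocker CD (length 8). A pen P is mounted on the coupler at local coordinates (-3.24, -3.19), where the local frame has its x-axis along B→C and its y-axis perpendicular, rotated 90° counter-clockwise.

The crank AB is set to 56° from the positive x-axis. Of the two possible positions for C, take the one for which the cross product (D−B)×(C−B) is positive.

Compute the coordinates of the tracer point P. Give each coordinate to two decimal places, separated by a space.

2.11 -3.44

A=(0,0), D=(8.00,0)
B = A + 1.00·(cos56°, sin56°) = (0.5592, 0.8290)
|BD| = 7.4868
circle(B,6.00) ∩ circle(D,8.00): a=1.8735, h=5.7000
  candidates: C₊=(3.0523,6.2865) cross=42.675; C₋=(1.7900,-5.0434) cross=-42.675
  mode + wants cross > 0 → take C=(3.0523,6.2865) (cross=42.675)
ex = (C−B)/|BC| = (0.4155,0.9096); ey = (-0.9096,0.4155)
P = B + -3.24·ex + -3.19·ey = (2.1145,-3.4435)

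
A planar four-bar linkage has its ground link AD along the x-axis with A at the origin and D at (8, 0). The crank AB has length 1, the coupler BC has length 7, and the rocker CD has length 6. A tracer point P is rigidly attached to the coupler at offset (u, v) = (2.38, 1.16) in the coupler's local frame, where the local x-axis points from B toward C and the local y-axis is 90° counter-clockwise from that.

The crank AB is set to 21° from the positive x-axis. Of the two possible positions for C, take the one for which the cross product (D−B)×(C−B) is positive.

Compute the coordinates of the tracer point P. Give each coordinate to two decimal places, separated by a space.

A=(0,0), D=(8.00,0)
B = A + 1.00·(cos21°, sin21°) = (0.9336, 0.3584)
|BD| = 7.0755
circle(B,7.00) ∩ circle(D,6.00): a=4.4564, h=5.3982
  candidates: C₊=(5.6577,5.5239) cross=38.195; C₋=(5.1109,-5.2586) cross=-38.195
  mode + wants cross > 0 → take C=(5.6577,5.5239) (cross=38.195)
ex = (C−B)/|BC| = (0.6749,0.7379); ey = (-0.7379,0.6749)
P = B + 2.38·ex + 1.16·ey = (1.6838,2.8975)

1.68 2.90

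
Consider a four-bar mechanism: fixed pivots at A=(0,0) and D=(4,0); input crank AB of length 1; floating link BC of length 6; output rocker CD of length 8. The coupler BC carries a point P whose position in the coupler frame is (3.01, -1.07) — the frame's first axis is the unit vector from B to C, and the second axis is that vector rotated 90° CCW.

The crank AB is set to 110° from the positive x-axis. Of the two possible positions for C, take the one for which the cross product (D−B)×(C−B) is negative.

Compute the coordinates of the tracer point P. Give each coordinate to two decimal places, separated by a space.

-2.43 -1.48

A=(0,0), D=(4.00,0)
B = A + 1.00·(cos110°, sin110°) = (-0.3420, 0.9397)
|BD| = 4.4425
circle(B,6.00) ∩ circle(D,8.00): a=-0.9301, h=5.9275
  candidates: C₊=(0.0027,6.9298) cross=26.333; C₋=(-2.5048,-4.6569) cross=-26.333
  mode - wants cross < 0 → take C=(-2.5048,-4.6569) (cross=-26.333)
ex = (C−B)/|BC| = (-0.3605,-0.9328); ey = (0.9328,-0.3605)
P = B + 3.01·ex + -1.07·ey = (-2.4251,-1.4822)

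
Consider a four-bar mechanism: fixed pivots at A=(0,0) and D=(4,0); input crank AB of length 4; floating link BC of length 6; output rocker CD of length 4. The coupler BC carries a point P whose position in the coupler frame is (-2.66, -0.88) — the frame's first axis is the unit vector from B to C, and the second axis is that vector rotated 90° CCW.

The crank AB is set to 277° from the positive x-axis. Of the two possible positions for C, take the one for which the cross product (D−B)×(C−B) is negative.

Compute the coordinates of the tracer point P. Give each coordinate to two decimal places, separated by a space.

-2.03 -5.20

A=(0,0), D=(4.00,0)
B = A + 4.00·(cos277°, sin277°) = (0.4875, -3.9702)
|BD| = 5.3010
circle(B,6.00) ∩ circle(D,4.00): a=4.5369, h=3.9264
  candidates: C₊=(0.5531,2.0295) cross=20.813; C₋=(6.4344,-3.1739) cross=-20.813
  mode - wants cross < 0 → take C=(6.4344,-3.1739) (cross=-20.813)
ex = (C−B)/|BC| = (0.9912,0.1327); ey = (-0.1327,0.9912)
P = B + -2.66·ex + -0.88·ey = (-2.0322,-5.1954)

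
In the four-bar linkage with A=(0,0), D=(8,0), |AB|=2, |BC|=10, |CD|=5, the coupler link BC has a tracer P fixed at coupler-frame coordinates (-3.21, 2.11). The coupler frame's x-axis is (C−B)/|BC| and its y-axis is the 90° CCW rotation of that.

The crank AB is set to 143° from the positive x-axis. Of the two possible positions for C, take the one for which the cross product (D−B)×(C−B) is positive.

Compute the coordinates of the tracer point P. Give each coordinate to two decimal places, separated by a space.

-5.37 1.94

A=(0,0), D=(8.00,0)
B = A + 2.00·(cos143°, sin143°) = (-1.5973, 1.2036)
|BD| = 9.6725
circle(B,10.00) ∩ circle(D,5.00): a=8.7132, h=4.9071
  candidates: C₊=(7.6589,4.9883) cross=47.464; C₋=(6.4376,-4.7496) cross=-47.464
  mode + wants cross > 0 → take C=(7.6589,4.9883) (cross=47.464)
ex = (C−B)/|BC| = (0.9256,0.3785); ey = (-0.3785,0.9256)
P = B + -3.21·ex + 2.11·ey = (-5.3671,1.9418)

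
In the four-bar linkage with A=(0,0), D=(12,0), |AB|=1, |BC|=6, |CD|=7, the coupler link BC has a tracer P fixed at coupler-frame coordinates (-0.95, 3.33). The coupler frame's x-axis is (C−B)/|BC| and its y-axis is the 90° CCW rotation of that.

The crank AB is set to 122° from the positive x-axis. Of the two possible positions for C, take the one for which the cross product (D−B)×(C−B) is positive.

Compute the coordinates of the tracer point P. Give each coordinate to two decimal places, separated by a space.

-2.17 3.90

A=(0,0), D=(12.00,0)
B = A + 1.00·(cos122°, sin122°) = (-0.5299, 0.8480)
|BD| = 12.5586
circle(B,6.00) ∩ circle(D,7.00): a=5.7617, h=1.6741
  candidates: C₊=(5.3317,2.1293) cross=21.024; C₋=(5.1056,-1.2113) cross=-21.024
  mode + wants cross > 0 → take C=(5.3317,2.1293) (cross=21.024)
ex = (C−B)/|BC| = (0.9769,0.2135); ey = (-0.2135,0.9769)
P = B + -0.95·ex + 3.33·ey = (-2.1691,3.8984)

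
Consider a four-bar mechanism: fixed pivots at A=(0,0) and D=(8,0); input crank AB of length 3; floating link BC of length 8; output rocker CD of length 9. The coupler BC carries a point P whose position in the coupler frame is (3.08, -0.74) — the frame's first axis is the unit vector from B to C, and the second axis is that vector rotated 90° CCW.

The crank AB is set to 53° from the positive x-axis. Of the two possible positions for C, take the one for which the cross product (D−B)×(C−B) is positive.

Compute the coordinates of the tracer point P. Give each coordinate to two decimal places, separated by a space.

4.21 4.46

A=(0,0), D=(8.00,0)
B = A + 3.00·(cos53°, sin53°) = (1.8054, 2.3959)
|BD| = 6.6418
circle(B,8.00) ∩ circle(D,9.00): a=2.0411, h=7.7352
  candidates: C₊=(6.4995,8.8740) cross=51.376; C₋=(0.9187,-5.5548) cross=-51.376
  mode + wants cross > 0 → take C=(6.4995,8.8740) (cross=51.376)
ex = (C−B)/|BC| = (0.5868,0.8098); ey = (-0.8098,0.5868)
P = B + 3.08·ex + -0.74·ey = (4.2119,4.4558)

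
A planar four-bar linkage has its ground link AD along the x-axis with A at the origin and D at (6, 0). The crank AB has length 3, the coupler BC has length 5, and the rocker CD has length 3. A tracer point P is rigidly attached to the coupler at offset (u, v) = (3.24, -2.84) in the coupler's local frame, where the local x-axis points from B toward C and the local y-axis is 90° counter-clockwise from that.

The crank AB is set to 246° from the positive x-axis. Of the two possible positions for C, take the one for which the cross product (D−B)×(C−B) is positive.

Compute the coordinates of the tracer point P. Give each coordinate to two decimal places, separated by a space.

A=(0,0), D=(6.00,0)
B = A + 3.00·(cos246°, sin246°) = (-1.2202, -2.7406)
|BD| = 7.7229
circle(B,5.00) ∩ circle(D,3.00): a=4.8973, h=1.0081
  candidates: C₊=(3.0006,-0.0602) cross=7.786; C₋=(3.7161,-1.9452) cross=-7.786
  mode + wants cross > 0 → take C=(3.0006,-0.0602) (cross=7.786)
ex = (C−B)/|BC| = (0.8442,0.5361); ey = (-0.5361,0.8442)
P = B + 3.24·ex + -2.84·ey = (3.0374,-3.4011)

3.04 -3.40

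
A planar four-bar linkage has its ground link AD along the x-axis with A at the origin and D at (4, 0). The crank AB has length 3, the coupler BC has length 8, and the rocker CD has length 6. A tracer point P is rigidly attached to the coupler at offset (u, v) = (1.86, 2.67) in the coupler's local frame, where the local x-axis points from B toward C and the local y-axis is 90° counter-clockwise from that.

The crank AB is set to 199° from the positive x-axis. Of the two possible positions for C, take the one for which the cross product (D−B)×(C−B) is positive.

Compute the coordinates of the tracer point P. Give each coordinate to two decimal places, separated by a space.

-3.95 2.08

A=(0,0), D=(4.00,0)
B = A + 3.00·(cos199°, sin199°) = (-2.8366, -0.9767)
|BD| = 6.9060
circle(B,8.00) ∩ circle(D,6.00): a=5.4802, h=5.8281
  candidates: C₊=(1.7643,5.5679) cross=40.249; C₋=(3.4128,-5.9712) cross=-40.249
  mode + wants cross > 0 → take C=(1.7643,5.5679) (cross=40.249)
ex = (C−B)/|BC| = (0.5751,0.8181); ey = (-0.8181,0.5751)
P = B + 1.86·ex + 2.67·ey = (-3.9511,2.0805)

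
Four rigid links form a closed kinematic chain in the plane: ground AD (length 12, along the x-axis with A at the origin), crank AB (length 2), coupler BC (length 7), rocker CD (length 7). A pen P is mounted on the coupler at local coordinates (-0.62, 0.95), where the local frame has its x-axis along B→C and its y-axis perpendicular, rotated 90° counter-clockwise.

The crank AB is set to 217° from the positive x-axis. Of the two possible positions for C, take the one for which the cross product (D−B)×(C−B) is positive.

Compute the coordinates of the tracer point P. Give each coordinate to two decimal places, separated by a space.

A=(0,0), D=(12.00,0)
B = A + 2.00·(cos217°, sin217°) = (-1.5973, -1.2036)
|BD| = 13.6504
circle(B,7.00) ∩ circle(D,7.00): a=6.8252, h=1.5545
  candidates: C₊=(5.0643,0.9466) cross=21.219; C₋=(5.3384,-2.1502) cross=-21.219
  mode + wants cross > 0 → take C=(5.0643,0.9466) (cross=21.219)
ex = (C−B)/|BC| = (0.9517,0.3072); ey = (-0.3072,0.9517)
P = B + -0.62·ex + 0.95·ey = (-2.4791,-0.4900)

-2.48 -0.49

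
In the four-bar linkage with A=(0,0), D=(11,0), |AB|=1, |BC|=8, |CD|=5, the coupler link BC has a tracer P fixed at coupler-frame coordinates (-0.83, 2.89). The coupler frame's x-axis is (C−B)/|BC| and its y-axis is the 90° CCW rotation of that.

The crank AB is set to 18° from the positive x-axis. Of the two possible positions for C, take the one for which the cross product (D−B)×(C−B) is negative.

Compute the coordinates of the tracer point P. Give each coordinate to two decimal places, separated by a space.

1.74 3.21

A=(0,0), D=(11.00,0)
B = A + 1.00·(cos18°, sin18°) = (0.9511, 0.3090)
|BD| = 10.0537
circle(B,8.00) ∩ circle(D,5.00): a=6.9664, h=3.9330
  candidates: C₊=(8.0351,4.0261) cross=39.542; C₋=(7.7933,-3.8363) cross=-39.542
  mode - wants cross < 0 → take C=(7.7933,-3.8363) (cross=-39.542)
ex = (C−B)/|BC| = (0.8553,-0.5182); ey = (0.5182,0.8553)
P = B + -0.83·ex + 2.89·ey = (1.7387,3.2109)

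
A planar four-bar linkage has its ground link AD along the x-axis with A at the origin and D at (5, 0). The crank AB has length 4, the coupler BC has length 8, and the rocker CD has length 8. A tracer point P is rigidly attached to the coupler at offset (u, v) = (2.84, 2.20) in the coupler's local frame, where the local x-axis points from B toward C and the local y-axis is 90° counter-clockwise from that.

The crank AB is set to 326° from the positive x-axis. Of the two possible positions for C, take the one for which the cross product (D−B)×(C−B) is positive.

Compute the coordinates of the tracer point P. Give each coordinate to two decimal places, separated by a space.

A=(0,0), D=(5.00,0)
B = A + 4.00·(cos326°, sin326°) = (3.3162, -2.2368)
|BD| = 2.7997
circle(B,8.00) ∩ circle(D,8.00): a=1.3999, h=7.8766
  candidates: C₊=(-2.1347,3.6188) cross=22.052; C₋=(10.4509,-5.8556) cross=-22.052
  mode + wants cross > 0 → take C=(-2.1347,3.6188) (cross=22.052)
ex = (C−B)/|BC| = (-0.6814,0.7320); ey = (-0.7320,-0.6814)
P = B + 2.84·ex + 2.20·ey = (-0.2292,-1.6570)

-0.23 -1.66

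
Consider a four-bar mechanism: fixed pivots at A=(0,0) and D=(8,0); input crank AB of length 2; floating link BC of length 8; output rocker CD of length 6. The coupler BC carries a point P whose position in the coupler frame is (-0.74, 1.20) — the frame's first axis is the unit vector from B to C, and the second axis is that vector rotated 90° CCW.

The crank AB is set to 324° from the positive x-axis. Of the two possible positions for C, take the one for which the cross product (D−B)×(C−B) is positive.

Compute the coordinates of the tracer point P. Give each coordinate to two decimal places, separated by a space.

A=(0,0), D=(8.00,0)
B = A + 2.00·(cos324°, sin324°) = (1.6180, -1.1756)
|BD| = 6.4893
circle(B,8.00) ∩ circle(D,6.00): a=5.4021, h=5.9007
  candidates: C₊=(5.8618,5.6061) cross=38.291; C₋=(7.9996,-6.0000) cross=-38.291
  mode + wants cross > 0 → take C=(5.8618,5.6061) (cross=38.291)
ex = (C−B)/|BC| = (0.5305,0.8477); ey = (-0.8477,0.5305)
P = B + -0.74·ex + 1.20·ey = (0.2082,-1.1663)

0.21 -1.17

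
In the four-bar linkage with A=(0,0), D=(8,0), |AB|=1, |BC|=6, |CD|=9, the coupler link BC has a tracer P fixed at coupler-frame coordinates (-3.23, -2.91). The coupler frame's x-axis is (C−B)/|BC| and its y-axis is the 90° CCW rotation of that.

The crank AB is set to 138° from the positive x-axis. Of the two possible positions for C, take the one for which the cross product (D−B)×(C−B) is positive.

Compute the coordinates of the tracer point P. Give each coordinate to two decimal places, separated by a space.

A=(0,0), D=(8.00,0)
B = A + 1.00·(cos138°, sin138°) = (-0.7431, 0.6691)
|BD| = 8.7687
circle(B,6.00) ∩ circle(D,9.00): a=1.8184, h=5.7178
  candidates: C₊=(1.5063,6.2315) cross=50.138; C₋=(0.6336,-5.1708) cross=-50.138
  mode + wants cross > 0 → take C=(1.5063,6.2315) (cross=50.138)
ex = (C−B)/|BC| = (0.3749,0.9271); ey = (-0.9271,0.3749)
P = B + -3.23·ex + -2.91·ey = (0.7437,-3.4163)

0.74 -3.42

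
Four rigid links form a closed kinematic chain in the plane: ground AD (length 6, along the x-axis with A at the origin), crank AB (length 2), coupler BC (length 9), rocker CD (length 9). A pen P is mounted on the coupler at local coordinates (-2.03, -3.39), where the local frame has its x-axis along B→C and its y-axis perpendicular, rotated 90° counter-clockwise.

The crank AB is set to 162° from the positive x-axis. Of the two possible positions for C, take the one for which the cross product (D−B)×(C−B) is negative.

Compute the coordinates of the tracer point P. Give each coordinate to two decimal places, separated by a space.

-5.80 1.25

A=(0,0), D=(6.00,0)
B = A + 2.00·(cos162°, sin162°) = (-1.9021, 0.6180)
|BD| = 7.9262
circle(B,9.00) ∩ circle(D,9.00): a=3.9631, h=8.0804
  candidates: C₊=(2.6790,8.3649) cross=64.048; C₋=(1.4189,-7.7468) cross=-64.048
  mode - wants cross < 0 → take C=(1.4189,-7.7468) (cross=-64.048)
ex = (C−B)/|BC| = (0.3690,-0.9294); ey = (0.9294,0.3690)
P = B + -2.03·ex + -3.39·ey = (-5.8019,1.2539)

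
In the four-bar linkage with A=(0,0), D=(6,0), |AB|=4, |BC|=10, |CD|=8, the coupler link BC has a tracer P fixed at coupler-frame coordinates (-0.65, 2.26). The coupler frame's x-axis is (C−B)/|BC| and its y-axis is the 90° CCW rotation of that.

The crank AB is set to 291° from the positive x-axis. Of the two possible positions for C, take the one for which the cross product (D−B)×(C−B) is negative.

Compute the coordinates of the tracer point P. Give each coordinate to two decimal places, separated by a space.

A=(0,0), D=(6.00,0)
B = A + 4.00·(cos291°, sin291°) = (1.4335, -3.7343)
|BD| = 5.8990
circle(B,10.00) ∩ circle(D,8.00): a=6.0009, h=7.9994
  candidates: C₊=(1.0149,6.2569) cross=47.188; C₋=(11.1428,-6.1280) cross=-47.188
  mode - wants cross < 0 → take C=(11.1428,-6.1280) (cross=-47.188)
ex = (C−B)/|BC| = (0.9709,-0.2394); ey = (0.2394,0.9709)
P = B + -0.65·ex + 2.26·ey = (1.3433,-1.3844)

1.34 -1.38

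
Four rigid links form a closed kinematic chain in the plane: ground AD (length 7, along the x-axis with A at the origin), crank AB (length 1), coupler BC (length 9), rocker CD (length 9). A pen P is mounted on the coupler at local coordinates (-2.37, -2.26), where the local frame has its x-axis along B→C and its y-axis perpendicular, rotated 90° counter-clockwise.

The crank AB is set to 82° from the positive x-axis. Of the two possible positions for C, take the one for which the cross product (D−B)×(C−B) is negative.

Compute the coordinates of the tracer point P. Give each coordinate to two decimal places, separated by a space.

A=(0,0), D=(7.00,0)
B = A + 1.00·(cos82°, sin82°) = (0.1392, 0.9903)
|BD| = 6.9319
circle(B,9.00) ∩ circle(D,9.00): a=3.4660, h=8.3058
  candidates: C₊=(4.7561,8.7158) cross=57.576; C₋=(2.3830,-7.7255) cross=-57.576
  mode - wants cross < 0 → take C=(2.3830,-7.7255) (cross=-57.576)
ex = (C−B)/|BC| = (0.2493,-0.9684); ey = (0.9684,0.2493)
P = B + -2.37·ex + -2.26·ey = (-2.6403,2.7220)

-2.64 2.72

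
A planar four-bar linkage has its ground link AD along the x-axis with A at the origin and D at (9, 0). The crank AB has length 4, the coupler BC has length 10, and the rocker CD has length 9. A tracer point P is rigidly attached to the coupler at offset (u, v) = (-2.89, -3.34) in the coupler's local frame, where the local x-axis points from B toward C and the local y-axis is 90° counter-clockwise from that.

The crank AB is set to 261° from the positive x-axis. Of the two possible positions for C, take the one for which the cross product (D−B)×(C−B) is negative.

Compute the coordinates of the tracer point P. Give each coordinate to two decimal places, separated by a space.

-4.80 -5.40

A=(0,0), D=(9.00,0)
B = A + 4.00·(cos261°, sin261°) = (-0.6257, -3.9508)
|BD| = 10.4050
circle(B,10.00) ∩ circle(D,9.00): a=6.1155, h=7.9121
  candidates: C₊=(2.0276,5.6908) cross=82.325; C₋=(8.0360,-8.9482) cross=-82.325
  mode - wants cross < 0 → take C=(8.0360,-8.9482) (cross=-82.325)
ex = (C−B)/|BC| = (0.8662,-0.4997); ey = (0.4997,0.8662)
P = B + -2.89·ex + -3.34·ey = (-4.7981,-5.3995)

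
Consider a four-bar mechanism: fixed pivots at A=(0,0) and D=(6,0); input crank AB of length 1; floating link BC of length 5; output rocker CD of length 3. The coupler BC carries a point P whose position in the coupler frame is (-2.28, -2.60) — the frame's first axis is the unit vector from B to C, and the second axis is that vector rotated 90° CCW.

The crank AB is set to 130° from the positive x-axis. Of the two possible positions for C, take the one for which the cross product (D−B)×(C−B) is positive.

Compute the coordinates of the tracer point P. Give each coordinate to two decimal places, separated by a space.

-2.00 -2.42

A=(0,0), D=(6.00,0)
B = A + 1.00·(cos130°, sin130°) = (-0.6428, 0.7660)
|BD| = 6.6868
circle(B,5.00) ∩ circle(D,3.00): a=4.5398, h=2.0953
  candidates: C₊=(4.1072,2.3275) cross=14.011; C₋=(3.6271,-1.8355) cross=-14.011
  mode + wants cross > 0 → take C=(4.1072,2.3275) (cross=14.011)
ex = (C−B)/|BC| = (0.9500,0.3123); ey = (-0.3123,0.9500)
P = B + -2.28·ex + -2.60·ey = (-1.9968,-2.4159)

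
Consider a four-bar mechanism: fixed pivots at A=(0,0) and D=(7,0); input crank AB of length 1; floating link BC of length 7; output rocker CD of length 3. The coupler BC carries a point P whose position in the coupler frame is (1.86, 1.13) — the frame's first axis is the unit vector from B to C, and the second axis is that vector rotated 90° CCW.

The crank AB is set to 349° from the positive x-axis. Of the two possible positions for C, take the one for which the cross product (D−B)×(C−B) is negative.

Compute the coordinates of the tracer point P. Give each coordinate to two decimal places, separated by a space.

A=(0,0), D=(7.00,0)
B = A + 1.00·(cos349°, sin349°) = (0.9816, -0.1908)
|BD| = 6.0214
circle(B,7.00) ∩ circle(D,3.00): a=6.3322, h=2.9839
  candidates: C₊=(7.2161,2.9922) cross=17.967; C₋=(7.4052,-2.9725) cross=-17.967
  mode - wants cross < 0 → take C=(7.4052,-2.9725) (cross=-17.967)
ex = (C−B)/|BC| = (0.9177,-0.3974); ey = (0.3974,0.9177)
P = B + 1.86·ex + 1.13·ey = (3.1375,0.1070)

3.14 0.11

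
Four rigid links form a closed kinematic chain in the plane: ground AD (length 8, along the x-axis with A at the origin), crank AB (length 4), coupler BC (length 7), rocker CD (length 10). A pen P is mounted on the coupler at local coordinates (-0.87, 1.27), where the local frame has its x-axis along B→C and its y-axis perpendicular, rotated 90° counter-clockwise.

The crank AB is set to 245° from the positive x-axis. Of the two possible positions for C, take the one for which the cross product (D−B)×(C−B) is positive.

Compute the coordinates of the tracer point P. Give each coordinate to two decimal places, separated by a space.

A=(0,0), D=(8.00,0)
B = A + 4.00·(cos245°, sin245°) = (-1.6905, -3.6252)
|BD| = 10.3464
circle(B,7.00) ∩ circle(D,10.00): a=2.7086, h=6.4547
  candidates: C₊=(-1.4153,3.3694) cross=66.783; C₋=(3.1080,-8.7217) cross=-66.783
  mode + wants cross > 0 → take C=(-1.4153,3.3694) (cross=66.783)
ex = (C−B)/|BC| = (0.0393,0.9992); ey = (-0.9992,0.0393)
P = B + -0.87·ex + 1.27·ey = (-2.9937,-4.4446)

-2.99 -4.44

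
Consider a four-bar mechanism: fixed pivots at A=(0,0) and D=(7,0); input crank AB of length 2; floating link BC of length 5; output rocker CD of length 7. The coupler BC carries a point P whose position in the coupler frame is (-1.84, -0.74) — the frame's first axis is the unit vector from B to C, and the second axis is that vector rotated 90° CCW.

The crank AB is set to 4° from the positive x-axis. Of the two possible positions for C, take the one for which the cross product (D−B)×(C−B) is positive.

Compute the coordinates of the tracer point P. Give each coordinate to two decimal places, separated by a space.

2.64 -1.73

A=(0,0), D=(7.00,0)
B = A + 2.00·(cos4°, sin4°) = (1.9951, 0.1395)
|BD| = 5.0068
circle(B,5.00) ∩ circle(D,7.00): a=0.1067, h=4.9989
  candidates: C₊=(2.2411,5.1335) cross=25.028; C₋=(1.9625,-4.8604) cross=-25.028
  mode + wants cross > 0 → take C=(2.2411,5.1335) (cross=25.028)
ex = (C−B)/|BC| = (0.0492,0.9988); ey = (-0.9988,0.0492)
P = B + -1.84·ex + -0.74·ey = (2.6437,-1.7347)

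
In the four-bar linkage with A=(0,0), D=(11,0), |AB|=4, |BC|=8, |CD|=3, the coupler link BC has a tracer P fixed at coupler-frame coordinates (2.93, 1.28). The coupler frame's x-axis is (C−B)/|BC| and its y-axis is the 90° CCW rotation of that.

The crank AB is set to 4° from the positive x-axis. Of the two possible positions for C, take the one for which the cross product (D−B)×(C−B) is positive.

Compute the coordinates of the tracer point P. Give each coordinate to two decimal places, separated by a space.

6.32 2.46

A=(0,0), D=(11.00,0)
B = A + 4.00·(cos4°, sin4°) = (3.9903, 0.2790)
|BD| = 7.0153
circle(B,8.00) ∩ circle(D,3.00): a=7.4277, h=2.9715
  candidates: C₊=(11.5302,2.9528) cross=20.846; C₋=(11.2938,-2.9856) cross=-20.846
  mode + wants cross > 0 → take C=(11.5302,2.9528) (cross=20.846)
ex = (C−B)/|BC| = (0.9425,0.3342); ey = (-0.3342,0.9425)
P = B + 2.93·ex + 1.28·ey = (6.3240,2.4647)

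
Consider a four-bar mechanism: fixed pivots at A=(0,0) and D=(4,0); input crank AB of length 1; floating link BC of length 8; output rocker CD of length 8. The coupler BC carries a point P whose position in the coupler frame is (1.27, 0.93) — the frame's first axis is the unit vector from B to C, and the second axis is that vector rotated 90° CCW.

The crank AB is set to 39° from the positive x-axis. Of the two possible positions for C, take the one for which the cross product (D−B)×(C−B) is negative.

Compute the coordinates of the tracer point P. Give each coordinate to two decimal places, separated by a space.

A=(0,0), D=(4.00,0)
B = A + 1.00·(cos39°, sin39°) = (0.7771, 0.6293)
|BD| = 3.2837
circle(B,8.00) ∩ circle(D,8.00): a=1.6419, h=7.8297
  candidates: C₊=(3.8891,7.9992) cross=25.711; C₋=(0.8880,-7.3699) cross=-25.711
  mode - wants cross < 0 → take C=(0.8880,-7.3699) (cross=-25.711)
ex = (C−B)/|BC| = (0.0139,-0.9999); ey = (0.9999,0.0139)
P = B + 1.27·ex + 0.93·ey = (1.7247,-0.6277)

1.72 -0.63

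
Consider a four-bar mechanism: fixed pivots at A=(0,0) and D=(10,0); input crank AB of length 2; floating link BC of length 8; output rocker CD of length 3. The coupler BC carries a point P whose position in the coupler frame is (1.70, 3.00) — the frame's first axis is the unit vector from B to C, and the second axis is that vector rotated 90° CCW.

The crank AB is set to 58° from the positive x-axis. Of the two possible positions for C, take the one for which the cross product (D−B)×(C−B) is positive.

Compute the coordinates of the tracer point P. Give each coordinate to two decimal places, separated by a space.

2.32 4.91

A=(0,0), D=(10.00,0)
B = A + 2.00·(cos58°, sin58°) = (1.0598, 1.6961)
|BD| = 9.0996
circle(B,8.00) ∩ circle(D,3.00): a=7.5719, h=2.5819
  candidates: C₊=(8.9803,2.8214) cross=23.494; C₋=(8.0178,-2.2519) cross=-23.494
  mode + wants cross > 0 → take C=(8.9803,2.8214) (cross=23.494)
ex = (C−B)/|BC| = (0.9901,0.1407); ey = (-0.1407,0.9901)
P = B + 1.70·ex + 3.00·ey = (2.3210,4.9054)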